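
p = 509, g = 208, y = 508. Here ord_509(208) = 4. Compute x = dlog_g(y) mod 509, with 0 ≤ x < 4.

2

Successive powers of 208 modulo 509:
  208^0=1  208^1=208  208^2=508
So 208^2 ≡ 508 (mod 509), giving x = 2.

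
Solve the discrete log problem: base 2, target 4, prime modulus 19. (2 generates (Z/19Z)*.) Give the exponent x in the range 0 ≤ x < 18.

2

Successive powers of 2 modulo 19:
  2^0=1  2^1=2  2^2=4
So 2^2 ≡ 4 (mod 19), giving x = 2.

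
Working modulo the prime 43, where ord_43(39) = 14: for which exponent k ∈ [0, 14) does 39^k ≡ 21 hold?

10

Successive powers of 39 modulo 43:
  39^0=1  39^1=39  39^2=16  39^3=22  39^4=41  39^5=8
  39^6=11  39^7=42  39^8=4  39^9=27  39^10=21
So 39^10 ≡ 21 (mod 43), giving k = 10.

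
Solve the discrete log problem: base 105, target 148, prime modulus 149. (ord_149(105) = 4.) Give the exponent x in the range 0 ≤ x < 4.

2

Successive powers of 105 modulo 149:
  105^0=1  105^1=105  105^2=148
So 105^2 ≡ 148 (mod 149), giving x = 2.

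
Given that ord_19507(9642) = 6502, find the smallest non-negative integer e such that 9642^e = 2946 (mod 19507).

1400

Baby-step giant-step with m = ceil(sqrt(6502)) = 81.
Baby table (9642^j mod 19507 for j=0..80):
  0:1  1:9642  2:17309  3:10993  4:12975  5:6559  6:184  7:18498
  8:5215  9:13491  10:7546  11:16929  12:14349  13:9414  14:3717  15:4955
  16:3467  17:13323  18:6771  19:15560  20:1183  21:14398  22:13704  23:13057
  24:16923  25:15018  26:3095  27:15787  28:5133  29:3127  30:12219  31:12825
  32:3777  33:17772  34:8136  35:9665  36:4991  37:18960  38:12223  39:12379
  40:14492  41:3223  42:1515  43:16394  44:5727  45:14924  46:13576  47:7822
  48:5662  49:12418  50:390  51:15036  52:1088  53:15237  54:7937  55:2593
  56:13239  57:16137  58:5122  59:14107  60:16890  61:8944  62:17108  63:4144
  64:6112  65:1257  66:6147  67:7108  68:7245  69:1723  70:12709  71:16711
  72:19149  73:903  74:6604  75:4920  76:17123  77:12225  78:12156  79:10096
  80:5702
Giant step factor: 9642^(-81) ≡ 3645 (mod 19507).
Scan 2946·3645^i mod 19507 for i = 0, 1, …:
  i=0: 2946   i=1: 9320   i=2: 9713   i=3: 18187
  i=4: 6829   i=5: 773   i=6: 8577   i=7: 12951
  i=8: 18962   i=9: 3189     …   i=16: 13324
  i=17: 13057
Match at i=17, j=23: e = 17·81 + 23 = 1400.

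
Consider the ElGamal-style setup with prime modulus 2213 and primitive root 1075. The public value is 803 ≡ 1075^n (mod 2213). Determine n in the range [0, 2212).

1161

Baby-step giant-step with m = ceil(sqrt(2212)) = 48.
Baby table (1075^j mod 2213 for j=0..47):
  0:1  1:1075  2:439  3:556  4:190  5:654  6:1529  7:1629
  8:692  9:332  10:607  11:1903  12:913  13:1116  14:254  15:851
  16:856  17:1805  18:1787  19:141  20:1091  21:2148  22:941  23:234
  24:1481  25:928  26:1750  27:200  28:339  29:1493  30:550  31:379
  32:233  33:406  34:489  35:1194  36:10  37:1898  38:2177  39:1134
  40:1900  41:2114  42:2012  43:799  44:281  45:1107  46:1644  47:1326
Giant step factor: 1075^(-48) ≡ 1409 (mod 2213).
Scan 803·1409^i mod 2213 for i = 0, 1, …:
  i=0: 803   i=1: 584   i=2: 1833   i=3: 126
  i=4: 494   i=5: 1164   i=6: 243   i=7: 1585
  i=8: 348   i=9: 1259     …   i=23: 1563
  i=24: 332
Match at i=24, j=9: n = 24·48 + 9 = 1161.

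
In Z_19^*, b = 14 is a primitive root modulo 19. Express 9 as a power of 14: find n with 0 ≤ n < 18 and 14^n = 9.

Successive powers of 14 modulo 19:
  14^0=1  14^1=14  14^2=6  14^3=8  14^4=17  14^5=10
  14^6=7  14^7=3  14^8=4  14^9=18  14^10=5  14^11=13
  14^12=11  14^13=2  14^14=9
So 14^14 ≡ 9 (mod 19), giving n = 14.

14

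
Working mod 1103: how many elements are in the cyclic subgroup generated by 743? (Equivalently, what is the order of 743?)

551

The order of 743 must divide p − 1 = 1102 = 2 · 19 · 29.
Divisors: 1, 2, 19, 29, 38, 58, 551, 1102.
Check each in increasing order: 743^1 ≡ 743;  743^2 ≡ 549;  743^19 ≡ 349;  743^29 ≡ 628;  743^38 ≡ 471;  743^58 ≡ 613;  743^551 ≡ 1.
Smallest exponent giving 1 is 551.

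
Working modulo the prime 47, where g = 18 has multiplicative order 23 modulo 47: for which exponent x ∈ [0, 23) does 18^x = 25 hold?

Successive powers of 18 modulo 47:
  18^0=1  18^1=18  18^2=42  18^3=4  18^4=25
So 18^4 ≡ 25 (mod 47), giving x = 4.

4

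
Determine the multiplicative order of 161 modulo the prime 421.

The order of 161 must divide p − 1 = 420 = 2^2 · 3 · 5 · 7.
Divisors: 1, 2, 3, 4, 5, 6, 7, 10, 12, 14, 15, 20, 21, 28, 30, 35, 42, 60, 70, 84, 105, 140, 210, 420.
Check each in increasing order: 161^1 ≡ 161;  161^2 ≡ 240;  161^3 ≡ 329;  161^4 ≡ 344;  161^5 ≡ 233;  161^6 ≡ 44;  161^7 ≡ 348;  161^10 ≡ 401;  161^12 ≡ 252;  161^14 ≡ 277;  161^15 ≡ 392;  161^20 ≡ 400;  161^21 ≡ 408;  161^28 ≡ 107;  161^30 ≡ 420;  161^35 ≡ 188;  161^42 ≡ 169;  161^60 ≡ 1.
Smallest exponent giving 1 is 60.

60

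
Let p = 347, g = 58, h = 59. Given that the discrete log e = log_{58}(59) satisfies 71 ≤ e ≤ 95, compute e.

76

Compute 58^71 mod 347 = 50, then multiply by 58 repeatedly:
  58^71=50  58^72=124  58^73=252  58^74=42  58^75=7
  58^76=59
Found 59 at exponent 76.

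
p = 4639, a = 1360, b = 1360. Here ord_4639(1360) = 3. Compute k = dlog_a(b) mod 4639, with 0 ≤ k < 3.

1

Successive powers of 1360 modulo 4639:
  1360^0=1  1360^1=1360
So 1360^1 ≡ 1360 (mod 4639), giving k = 1.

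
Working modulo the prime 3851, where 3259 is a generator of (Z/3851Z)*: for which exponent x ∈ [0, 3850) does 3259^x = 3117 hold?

1827

Baby-step giant-step with m = ceil(sqrt(3850)) = 63.
Baby table (3259^j mod 3851 for j=0..62):
  0:1  1:3259  2:23  3:1788  4:529  5:2614  6:614  7:2357
  8:2569  9:297  10:1322  11:2980  12:3449  13:3073  14:2307  15:1361
  16:2998  17:495  18:3487  19:3683  20:3181  21:3838  22:3845  23:3552
  24:3713  25:825  26:677  27:3571  28:167  29:1262  30:3841  31:2069
  32:3621  33:1375  34:2412  35:817  36:1562  37:3387  38:1267  39:881
  40:2184  41:1008  42:169  43:78  44:36  45:1794  46:828  47:2752
  48:3640  49:1680  50:2849  51:130  52:60  53:2990  54:1380  55:3303
  56:932  57:2800  58:2181  59:2784  60:100  61:2416  62:2300
Giant step factor: 3259^(-63) ≡ 2773 (mod 3851).
Scan 3117·2773^i mod 3851 for i = 0, 1, …:
  i=0: 3117   i=1: 1797   i=2: 3738   i=3: 2433
  i=4: 3608   i=5: 86   i=6: 3567   i=7: 1923
  i=8: 2695   i=9: 2295     …   i=28: 1654
  i=29: 1
Match at i=29, j=0: x = 29·63 + 0 = 1827.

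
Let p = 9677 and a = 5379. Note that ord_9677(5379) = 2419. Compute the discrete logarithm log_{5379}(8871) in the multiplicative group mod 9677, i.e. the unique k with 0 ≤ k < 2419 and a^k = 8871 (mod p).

Baby-step giant-step with m = ceil(sqrt(2419)) = 50.
Baby table (5379^j mod 9677 for j=0..49):
  0:1  1:5379  2:9088  3:5825  4:8226  5:4410  6:3063  7:5623
  8:5492  9:7264  10:7007  11:8415  12:4956  13:7866  14:3370  15:2209
  16:8532  17:5294  18:6692  19:7505  20:6628  21:1944  22:5616  23:6547
  24:1710  25:4940  26:8895  27:3117  28:5779  29:2717  30:2473  31:6069
  32:4630  33:5849  34:1844  35:9628  36:7385  37:9507  38:4885  39:3360
  40:6481  41:4745  42:5106  43:1848  44:2113  45:5029  46:3776  47:8758
  48:1646  49:9056
Giant step factor: 5379^(-50) ≡ 1095 (mod 9677).
Scan 8871·1095^i mod 9677 for i = 0, 1, …:
  i=0: 8871   i=1: 7714   i=2: 8486   i=3: 2250
  i=4: 5792   i=5: 3805   i=6: 5365   i=7: 736
  i=8: 2729   i=9: 7739     …   i=35: 8800
  i=36: 7385
Match at i=36, j=36: k = 36·50 + 36 = 1836.

1836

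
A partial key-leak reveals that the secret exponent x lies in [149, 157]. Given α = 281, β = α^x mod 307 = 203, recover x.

Compute 281^149 mod 307 = 236, then multiply by 281 repeatedly:
  281^149=236  281^150=4  281^151=203
Found 203 at exponent 151.

151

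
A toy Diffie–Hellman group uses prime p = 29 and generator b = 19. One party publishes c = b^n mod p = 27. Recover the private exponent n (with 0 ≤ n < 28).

Successive powers of 19 modulo 29:
  19^0=1  19^1=19  19^2=13  19^3=15  19^4=24  19^5=21
  19^6=22  19^7=12  19^8=25  19^9=11  19^10=6  19^11=27
So 19^11 ≡ 27 (mod 29), giving n = 11.

11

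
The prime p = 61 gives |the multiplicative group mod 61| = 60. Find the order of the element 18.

60

The order of 18 must divide p − 1 = 60 = 2^2 · 3 · 5.
Divisors: 1, 2, 3, 4, 5, 6, 10, 12, 15, 20, 30, 60.
Check each in increasing order: 18^1 ≡ 18;  18^2 ≡ 19;  18^3 ≡ 37;  18^4 ≡ 56;  18^5 ≡ 32;  18^6 ≡ 27;  18^10 ≡ 48;  18^12 ≡ 58;  18^15 ≡ 11;  18^20 ≡ 47;  18^30 ≡ 60;  18^60 ≡ 1.
Smallest exponent giving 1 is 60.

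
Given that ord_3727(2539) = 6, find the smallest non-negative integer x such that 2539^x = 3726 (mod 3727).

3

Successive powers of 2539 modulo 3727:
  2539^0=1  2539^1=2539  2539^2=2538  2539^3=3726
So 2539^3 ≡ 3726 (mod 3727), giving x = 3.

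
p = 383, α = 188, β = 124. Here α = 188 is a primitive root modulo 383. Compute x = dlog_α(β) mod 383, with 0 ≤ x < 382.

Baby-step giant-step with m = ceil(sqrt(382)) = 20.
Baby table (188^j mod 383 for j=0..19):
  0:1  1:188  2:108  3:5  4:174  5:157  6:25  7:104
  8:19  9:125  10:137  11:95  12:242  13:302  14:92  15:61
  16:361  17:77  18:305  19:273
Giant step factor: 188^(-20) ≡ 192 (mod 383).
Scan 124·192^i mod 383 for i = 0, 1, …:
  i=0: 124   i=1: 62   i=2: 31   i=3: 207
  i=4: 295   i=5: 339   i=6: 361
Match at i=6, j=16: x = 6·20 + 16 = 136.

136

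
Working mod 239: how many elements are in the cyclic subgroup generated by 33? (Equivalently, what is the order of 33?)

119

The order of 33 must divide p − 1 = 238 = 2 · 7 · 17.
Divisors: 1, 2, 7, 14, 17, 34, 119, 238.
Check each in increasing order: 33^1 ≡ 33;  33^2 ≡ 133;  33^7 ≡ 22;  33^14 ≡ 6;  33^17 ≡ 44;  33^34 ≡ 24;  33^119 ≡ 1.
Smallest exponent giving 1 is 119.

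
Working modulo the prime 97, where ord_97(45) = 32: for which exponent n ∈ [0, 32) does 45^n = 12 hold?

18

Successive powers of 45 modulo 97:
  45^0=1  45^1=45  45^2=85  45^3=42  45^4=47  45^5=78
  45^6=18  45^7=34  45^8=75  45^9=77  45^10=70  45^11=46
  45^12=33  45^13=30  45^14=89  45^15=28  45^16=96  45^17=52
  45^18=12
So 45^18 ≡ 12 (mod 97), giving n = 18.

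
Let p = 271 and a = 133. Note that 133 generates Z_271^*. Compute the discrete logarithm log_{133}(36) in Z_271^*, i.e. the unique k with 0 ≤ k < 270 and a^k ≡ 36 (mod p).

152

Baby-step giant-step with m = ceil(sqrt(270)) = 17.
Baby table (133^j mod 271 for j=0..16):
  0:1  1:133  2:74  3:86  4:56  5:131  6:79  7:209
  8:155  9:19  10:88  11:51  12:8  13:251  14:50  15:146
  16:177
Giant step factor: 133^(-17) ≡ 143 (mod 271).
Scan 36·143^i mod 271 for i = 0, 1, …:
  i=0: 36   i=1: 270   i=2: 128   i=3: 147
  i=4: 154   i=5: 71   i=6: 126   i=7: 132
  i=8: 177
Match at i=8, j=16: k = 8·17 + 16 = 152.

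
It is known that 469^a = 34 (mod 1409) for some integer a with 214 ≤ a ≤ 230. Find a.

216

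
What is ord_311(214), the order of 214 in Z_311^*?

The order of 214 must divide p − 1 = 310 = 2 · 5 · 31.
Divisors: 1, 2, 5, 10, 31, 62, 155, 310.
Check each in increasing order: 214^1 ≡ 214;  214^2 ≡ 79;  214^5 ≡ 140;  214^10 ≡ 7;  214^31 ≡ 6;  214^62 ≡ 36;  214^155 ≡ 1.
Smallest exponent giving 1 is 155.

155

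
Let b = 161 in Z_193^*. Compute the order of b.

96

The order of 161 must divide p − 1 = 192 = 2^6 · 3.
Divisors: 1, 2, 3, 4, 6, 8, 12, 16, 24, 32, 48, 64, 96, 192.
Check each in increasing order: 161^1 ≡ 161;  161^2 ≡ 59;  161^3 ≡ 42;  161^4 ≡ 7;  161^6 ≡ 27;  161^8 ≡ 49;  161^12 ≡ 150;  161^16 ≡ 85;  161^24 ≡ 112;  161^32 ≡ 84;  161^48 ≡ 192;  161^64 ≡ 108;  161^96 ≡ 1.
Smallest exponent giving 1 is 96.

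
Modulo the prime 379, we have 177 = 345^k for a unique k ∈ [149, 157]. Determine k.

154

Compute 345^149 mod 379 = 370, then multiply by 345 repeatedly:
  345^149=370  345^150=306  345^151=208  345^152=129  345^153=162
  345^154=177
Found 177 at exponent 154.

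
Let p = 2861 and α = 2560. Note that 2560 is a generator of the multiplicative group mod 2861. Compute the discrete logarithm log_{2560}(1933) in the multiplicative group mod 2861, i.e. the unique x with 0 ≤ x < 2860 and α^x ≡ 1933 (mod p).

Baby-step giant-step with m = ceil(sqrt(2860)) = 54.
Baby table (2560^j mod 2861 for j=0..53):
  0:1  1:2560  2:1910  3:151  4:325  5:2310  6:2774  7:438
  8:2629  9:1168  10:335  11:2161  12:1847  13:1948  14:157  15:1380
  16:2326  17:819  18:2388  19:2184  20:646  21:102  22:769  23:272
  24:1097  25:1679  26:1018  27:2570  28:1761  29:2085  30:1835  31:2699
  32:125  33:2429  34:1287  35:1709  36:571  37:2650  38:569  39:391
  40:2471  41:89  42:1821  43:1191  44:1995  45:315  46:2459  47:840
  48:1789  49:2240  50:956  51:1205  52:642  53:1306
Giant step factor: 2560^(-54) ≡ 2612 (mod 2861).
Scan 1933·2612^i mod 2861 for i = 0, 1, …:
  i=0: 1933   i=1: 2192   i=2: 643   i=3: 109
  i=4: 1469   i=5: 427   i=6: 2395   i=7: 1594
  i=8: 773   i=9: 2071     …   i=48: 495
  i=49: 2629
Match at i=49, j=8: x = 49·54 + 8 = 2654.

2654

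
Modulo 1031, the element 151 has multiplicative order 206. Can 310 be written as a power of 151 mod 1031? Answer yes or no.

yes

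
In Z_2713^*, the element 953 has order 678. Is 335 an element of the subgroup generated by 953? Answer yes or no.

no

335 ∈ ⟨953⟩ iff 335^678 ≡ 1 (mod 2713), since |⟨953⟩| = 678.
335^678 mod 2713 = 887.
Since 887 ≠ 1, 335 does not lie in the subgroup.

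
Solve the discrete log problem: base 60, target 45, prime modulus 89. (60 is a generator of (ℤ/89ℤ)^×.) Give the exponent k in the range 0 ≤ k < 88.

40

Baby-step giant-step with m = ceil(sqrt(88)) = 10.
Baby table (60^j mod 89 for j=0..9):
  0:1  1:60  2:40  3:86  4:87  5:58  6:9  7:6
  8:4  9:62
Giant step factor: 60^(-10) ≡ 84 (mod 89).
Scan 45·84^i mod 89 for i = 0, 1, …:
  i=0: 45   i=1: 42   i=2: 57   i=3: 71
  i=4: 1
Match at i=4, j=0: k = 4·10 + 0 = 40.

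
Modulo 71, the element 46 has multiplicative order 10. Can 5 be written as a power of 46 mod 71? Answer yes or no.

yes

5 ∈ ⟨46⟩ iff 5^10 ≡ 1 (mod 71), since |⟨46⟩| = 10.
5^10 mod 71 = 1.
Since 1 = 1, 5 lies in the subgroup.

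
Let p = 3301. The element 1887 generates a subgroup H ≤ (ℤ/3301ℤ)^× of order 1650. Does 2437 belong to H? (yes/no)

no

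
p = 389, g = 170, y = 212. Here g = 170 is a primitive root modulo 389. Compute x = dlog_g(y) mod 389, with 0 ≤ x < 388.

383

Baby-step giant-step with m = ceil(sqrt(388)) = 20.
Baby table (170^j mod 389 for j=0..19):
  0:1  1:170  2:114  3:319  4:159  5:189  6:232  7:151
  8:385  9:98  10:322  11:280  12:142  13:22  14:239  15:174
  16:16  17:386  18:268  19:47
Giant step factor: 170^(-20) ≡ 113 (mod 389).
Scan 212·113^i mod 389 for i = 0, 1, …:
  i=0: 212   i=1: 227   i=2: 366   i=3: 124
  i=4: 8   i=5: 126   i=6: 234   i=7: 379
  i=8: 37   i=9: 291     …   i=18: 82
  i=19: 319
Match at i=19, j=3: x = 19·20 + 3 = 383.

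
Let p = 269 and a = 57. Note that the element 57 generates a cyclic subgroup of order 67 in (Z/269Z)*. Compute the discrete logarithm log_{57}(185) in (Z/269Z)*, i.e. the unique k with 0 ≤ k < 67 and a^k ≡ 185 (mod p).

46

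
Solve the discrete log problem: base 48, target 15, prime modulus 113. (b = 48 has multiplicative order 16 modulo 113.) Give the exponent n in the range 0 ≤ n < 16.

4

Successive powers of 48 modulo 113:
  48^0=1  48^1=48  48^2=44  48^3=78  48^4=15
So 48^4 ≡ 15 (mod 113), giving n = 4.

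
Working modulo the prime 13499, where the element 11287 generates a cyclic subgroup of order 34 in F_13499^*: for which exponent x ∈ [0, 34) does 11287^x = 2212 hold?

18

Successive powers of 11287 modulo 13499:
  11287^0=1  11287^1=11287  11287^2=6306  11287^3=9094  11287^4=11081  11287^5=3012
  11287^6=5962  11287^7=579  11287^8=1657  11287^9=6444  11287^10=816  11287^11=3874
  11287^12=2577  11287^13=9753  11287^14=11265  11287^15=974  11287^16=5352  11287^17=13498
  11287^18=2212
So 11287^18 ≡ 2212 (mod 13499), giving x = 18.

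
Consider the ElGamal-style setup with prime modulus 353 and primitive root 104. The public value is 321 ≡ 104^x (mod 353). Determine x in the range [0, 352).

Baby-step giant-step with m = ceil(sqrt(352)) = 19.
Baby table (104^j mod 353 for j=0..18):
  0:1  1:104  2:226  3:206  4:244  5:313  6:76  7:138
  8:232  9:124  10:188  11:137  12:128  13:251  14:335  15:246
  16:168  17:175  18:197
Giant step factor: 104^(-19) ≡ 227 (mod 353).
Scan 321·227^i mod 353 for i = 0, 1, …:
  i=0: 321   i=1: 149   i=2: 288   i=3: 71
  i=4: 232
Match at i=4, j=8: x = 4·19 + 8 = 84.

84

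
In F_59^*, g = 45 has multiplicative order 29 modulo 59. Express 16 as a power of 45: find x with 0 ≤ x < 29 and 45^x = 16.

Successive powers of 45 modulo 59:
  45^0=1  45^1=45  45^2=19  45^3=29  45^4=7  45^5=20
  45^6=15  45^7=26  45^8=49  45^9=22  45^10=46  45^11=5
  45^12=48  45^13=36  45^14=27  45^15=35  45^16=41  45^17=16
So 45^17 ≡ 16 (mod 59), giving x = 17.

17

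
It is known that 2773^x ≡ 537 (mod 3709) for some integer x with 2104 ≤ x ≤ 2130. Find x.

2128

Compute 2773^2104 mod 3709 = 1404, then multiply by 2773 repeatedly:
  2773^2104=1404  2773^2105=2551  2773^2106=860  2773^2107=3602  2773^2108=9
  2773^2109=2703  2773^2110=3239  2773^2111=2258  2773^2112=642  2773^2113=3655
  2773^2114=2327  2773^2115=2820  2773^2116=1288  2773^2117=3566  2773^2118=324
  2773^2119=874  2773^2120=1625  2773^2121=3399  2773^2122=858  2773^2123=1765
  2773^2124=2174  2773^2125=1377  2773^2126=1860  2773^2127=2270  2773^2128=537
Found 537 at exponent 2128.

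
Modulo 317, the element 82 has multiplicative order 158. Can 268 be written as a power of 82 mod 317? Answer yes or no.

268 ∈ ⟨82⟩ iff 268^158 ≡ 1 (mod 317), since |⟨82⟩| = 158.
268^158 mod 317 = 1.
Since 1 = 1, 268 lies in the subgroup.

yes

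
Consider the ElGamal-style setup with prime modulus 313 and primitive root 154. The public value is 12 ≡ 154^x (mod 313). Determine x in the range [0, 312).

20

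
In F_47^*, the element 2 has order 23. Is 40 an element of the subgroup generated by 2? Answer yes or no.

no

⟨2⟩ has order 23; its elements mod 47 are {1, 2, 3, 4, 6, 7, 8, 9, 12, 14, 16, 17, 18, 21, 24, 25, 27, 28, 32, 34, 36, 37, 42}.
40 is not in this set.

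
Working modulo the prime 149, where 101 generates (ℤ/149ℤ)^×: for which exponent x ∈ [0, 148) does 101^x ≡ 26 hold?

Baby-step giant-step with m = ceil(sqrt(148)) = 13.
Baby table (101^j mod 149 for j=0..12):
  0:1  1:101  2:69  3:115  4:142  5:38  6:113  7:89
  8:49  9:32  10:103  11:122  12:104
Giant step factor: 101^(-13) ≡ 147 (mod 149).
Scan 26·147^i mod 149 for i = 0, 1, …:
  i=0: 26   i=1: 97   i=2: 104
Match at i=2, j=12: x = 2·13 + 12 = 38.

38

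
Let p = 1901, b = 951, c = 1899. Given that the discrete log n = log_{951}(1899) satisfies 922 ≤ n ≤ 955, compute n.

949

Compute 951^922 mod 1901 = 952, then multiply by 951 repeatedly:
  951^922=952  951^923=476  951^924=238  951^925=119  951^926=1010
  951^927=505  951^928=1203  951^929=1552  951^930=776  951^931=388
  951^932=194  951^933=97  951^934=999  951^935=1450  951^936=725
  951^937=1313  951^938=1607  951^939=1754  951^940=877  951^941=1389
  951^942=1645  951^943=1773  951^944=1837  951^945=1869  951^946=1885
  951^947=1893  951^948=1897  951^949=1899
Found 1899 at exponent 949.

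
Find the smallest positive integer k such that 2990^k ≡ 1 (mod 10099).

The order of 2990 must divide p − 1 = 10098 = 2 · 3^3 · 11 · 17.
Divisors: 1, 2, 3, 6, 9, 11, 17, 18, 22, 27, 33, 34, 51, 54, 66, 99, 102, 153, 187, 198, 297, 306, 374, 459, 561, 594, 918, 1122, 1683, 3366, 5049, 10098.
Check each in increasing order: 2990^1 ≡ 2990;  2990^2 ≡ 2485;  2990^3 ≡ 7385;  2990^6 ≡ 3625;  2990^9 ≡ 8275;  2990^11 ≡ 1811;  2990^17 ≡ 525;  2990^18 ≡ 4405;  2990^22 ≡ 7645;  2990^27 ≡ 4084;  2990^33 ≡ 9465;  2990^34 ≡ 2952;  2990^51 ≡ 4653;  2990^54 ≡ 5607;  2990^66 ≡ 8095;  2990^99 ≡ 8161;  2990^102 ≡ 8252;  2990^153 ≡ 158;  2990^187 ≡ 1862;  2990^198 ≡ 9115;  2990^297 ≡ 8380;  2990^306 ≡ 4766;  2990^374 ≡ 3087;  2990^459 ≡ 5702;  2990^561 ≡ 1663;  2990^594 ≡ 6053;  2990^918 ≡ 4123;  2990^1122 ≡ 8542;  2990^1683 ≡ 6152;  2990^3366 ≡ 6151;  2990^5049 ≡ 10098;  2990^10098 ≡ 1.
Smallest exponent giving 1 is 10098.

10098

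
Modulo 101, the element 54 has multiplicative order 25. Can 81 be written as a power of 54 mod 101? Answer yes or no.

yes

81 ∈ ⟨54⟩ iff 81^25 ≡ 1 (mod 101), since |⟨54⟩| = 25.
81^25 mod 101 = 1.
Since 1 = 1, 81 lies in the subgroup.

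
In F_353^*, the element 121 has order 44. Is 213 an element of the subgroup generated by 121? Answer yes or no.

yes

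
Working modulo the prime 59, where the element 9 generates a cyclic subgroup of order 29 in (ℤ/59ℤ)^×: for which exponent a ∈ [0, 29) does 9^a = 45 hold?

26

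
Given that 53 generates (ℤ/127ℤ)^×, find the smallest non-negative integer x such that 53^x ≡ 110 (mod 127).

61

Baby-step giant-step with m = ceil(sqrt(126)) = 12.
Baby table (53^j mod 127 for j=0..11):
  0:1  1:53  2:15  3:33  4:98  5:114  6:73  7:59
  8:79  9:123  10:42  11:67
Giant step factor: 53^(-12) ≡ 76 (mod 127).
Scan 110·76^i mod 127 for i = 0, 1, …:
  i=0: 110   i=1: 105   i=2: 106   i=3: 55
  i=4: 116   i=5: 53
Match at i=5, j=1: x = 5·12 + 1 = 61.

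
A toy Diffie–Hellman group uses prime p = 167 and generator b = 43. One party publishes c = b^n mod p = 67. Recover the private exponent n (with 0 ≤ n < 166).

145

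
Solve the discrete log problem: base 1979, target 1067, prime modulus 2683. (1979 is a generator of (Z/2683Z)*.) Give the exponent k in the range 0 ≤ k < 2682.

700

Baby-step giant-step with m = ceil(sqrt(2682)) = 52.
Baby table (1979^j mod 2683 for j=0..51):
  0:1  1:1979  2:1944  3:2437  4:1472  5:2033  6:1490  7:93
  8:1603  9:1031  10:1269  11:63  12:1259  13:1737  14:600  15:1514
  16:1978  17:2648  18:493  19:1718  20:561  21:2140  22:1286  23:1510
  24:2111  25:238  26:1477  27:1196  28:478  29:1546  30:914  31:464
  32:670  33:528  34:1225  35:1526  36:1579  37:1829  38:224  39:601
  40:810  41:1239  42:2402  43:1965  44:1068  45:2051  46:2233  47:206
  48:2541  49:697  50:301  51:53
Giant step factor: 1979^(-52) ≡ 1642 (mod 2683).
Scan 1067·1642^i mod 2683 for i = 0, 1, …:
  i=0: 1067   i=1: 15   i=2: 483   i=3: 1601
  i=4: 2185   i=5: 599   i=6: 1580   i=7: 2582
  i=8: 504   i=9: 1204   i=10: 2280   i=11: 975
  i=12: 1882   i=13: 2111
Match at i=13, j=24: k = 13·52 + 24 = 700.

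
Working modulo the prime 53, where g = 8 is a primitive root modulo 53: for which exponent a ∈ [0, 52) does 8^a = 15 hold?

Successive powers of 8 modulo 53:
  8^0=1  8^1=8  8^2=11  8^3=35  8^4=15
So 8^4 ≡ 15 (mod 53), giving a = 4.

4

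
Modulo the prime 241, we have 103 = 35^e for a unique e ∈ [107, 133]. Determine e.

Compute 35^107 mod 241 = 131, then multiply by 35 repeatedly:
  35^107=131  35^108=6  35^109=210  35^110=120  35^111=103
Found 103 at exponent 111.

111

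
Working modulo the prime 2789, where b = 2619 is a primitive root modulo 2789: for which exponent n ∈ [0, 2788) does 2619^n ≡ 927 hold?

1280

Baby-step giant-step with m = ceil(sqrt(2788)) = 53.
Baby table (2619^j mod 2789 for j=0..52):
  0:1  1:2619  2:1010  3:1218  4:2115  5:231  6:2565  7:1823
  8:2458  9:490  10:370  11:1247  12:2763  13:1631  14:1630  15:1800
  16:790  17:2361  18:246  19:15  20:239  21:1205  22:1536  23:1046
  24:676  25:2218  26:2244  27:613  28:1772  29:2761  30:1971  31:2399
  32:2153  33:2138  34:1899  35:694  36:1947  37:901  38:225  39:796
  40:1341  41:728  42:1745  43:1773  44:2591  45:192  46:828  47:1479
  48:2369  49:1675  50:2517  51:1616  52:1391
Giant step factor: 2619^(-53) ≡ 75 (mod 2789).
Scan 927·75^i mod 2789 for i = 0, 1, …:
  i=0: 927   i=1: 2589   i=2: 1734   i=3: 1756
  i=4: 617   i=5: 1651   i=6: 1109   i=7: 2294
  i=8: 1921   i=9: 1836     …   i=23: 1074
  i=24: 2458
Match at i=24, j=8: n = 24·53 + 8 = 1280.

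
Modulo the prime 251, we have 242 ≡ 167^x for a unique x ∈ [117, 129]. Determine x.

123

Compute 167^117 mod 251 = 216, then multiply by 167 repeatedly:
  167^117=216  167^118=179  167^119=24  167^120=243  167^121=170
  167^122=27  167^123=242
Found 242 at exponent 123.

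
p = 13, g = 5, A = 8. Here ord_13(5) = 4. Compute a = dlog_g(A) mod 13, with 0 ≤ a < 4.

3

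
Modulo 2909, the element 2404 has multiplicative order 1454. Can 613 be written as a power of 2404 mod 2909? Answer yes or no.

613 ∈ ⟨2404⟩ iff 613^1454 ≡ 1 (mod 2909), since |⟨2404⟩| = 1454.
613^1454 mod 2909 = 2908.
Since 2908 ≠ 1, 613 does not lie in the subgroup.

no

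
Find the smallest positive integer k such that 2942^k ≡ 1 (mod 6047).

The order of 2942 must divide p − 1 = 6046 = 2 · 3023.
Divisors: 1, 2, 3023, 6046.
Check each in increasing order: 2942^1 ≡ 2942;  2942^2 ≡ 2107;  2942^3023 ≡ 1.
Smallest exponent giving 1 is 3023.

3023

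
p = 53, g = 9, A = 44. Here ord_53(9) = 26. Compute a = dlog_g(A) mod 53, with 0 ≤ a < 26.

14

Successive powers of 9 modulo 53:
  9^0=1  9^1=9  9^2=28  9^3=40  9^4=42  9^5=7
  9^6=10  9^7=37  9^8=15  9^9=29  9^10=49  9^11=17
  9^12=47  9^13=52  9^14=44
So 9^14 ≡ 44 (mod 53), giving a = 14.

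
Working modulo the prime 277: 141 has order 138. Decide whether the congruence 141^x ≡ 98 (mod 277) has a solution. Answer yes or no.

no

98 ∈ ⟨141⟩ iff 98^138 ≡ 1 (mod 277), since |⟨141⟩| = 138.
98^138 mod 277 = 276.
Since 276 ≠ 1, 98 does not lie in the subgroup.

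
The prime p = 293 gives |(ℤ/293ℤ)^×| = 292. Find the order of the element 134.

The order of 134 must divide p − 1 = 292 = 2^2 · 73.
Divisors: 1, 2, 4, 73, 146, 292.
Check each in increasing order: 134^1 ≡ 134;  134^2 ≡ 83;  134^4 ≡ 150;  134^73 ≡ 155;  134^146 ≡ 292;  134^292 ≡ 1.
Smallest exponent giving 1 is 292.

292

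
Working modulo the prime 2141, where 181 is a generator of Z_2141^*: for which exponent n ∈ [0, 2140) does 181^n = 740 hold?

Baby-step giant-step with m = ceil(sqrt(2140)) = 47.
Baby table (181^j mod 2141 for j=0..46):
  0:1  1:181  2:646  3:1312  4:1962  5:1857  6:2121  7:662
  8:2067  9:1593  10:1439  11:1398  12:400  13:1747  14:1480  15:255
  16:1194  17:2014  18:564  19:1457  20:374  21:1323  22:1812  23:399
  24:1566  25:834  26:1084  27:1373  28:157  29:584  30:795  31:448
  32:1871  33:373  34:1142  35:1166  36:1228  37:1745  38:1118  39:1104
  40:711  41:231  42:1132  43:1497  44:1191  45:1471  46:767
Giant step factor: 181^(-47) ≡ 19 (mod 2141).
Scan 740·19^i mod 2141 for i = 0, 1, …:
  i=0: 740   i=1: 1214   i=2: 1656   i=3: 1490
  i=4: 477   i=5: 499   i=6: 917   i=7: 295
  i=8: 1323
Match at i=8, j=21: n = 8·47 + 21 = 397.

397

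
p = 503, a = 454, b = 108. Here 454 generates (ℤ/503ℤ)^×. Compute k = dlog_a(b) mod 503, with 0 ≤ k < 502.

Baby-step giant-step with m = ceil(sqrt(502)) = 23.
Baby table (454^j mod 503 for j=0..22):
  0:1  1:454  2:389  3:53  4:421  5:497  6:294  7:181
  8:185  9:492  10:36  11:248  12:423  13:399  14:66  15:287
  16:21  17:480  18:121  19:107  20:290  21:377  22:138
Giant step factor: 454^(-23) ≡ 203 (mod 503).
Scan 108·203^i mod 503 for i = 0, 1, …:
  i=0: 108   i=1: 295   i=2: 28   i=3: 151
  i=4: 473   i=5: 449   i=6: 104   i=7: 489
  i=8: 176   i=9: 15     …   i=16: 26
  i=17: 248
Match at i=17, j=11: k = 17·23 + 11 = 402.

402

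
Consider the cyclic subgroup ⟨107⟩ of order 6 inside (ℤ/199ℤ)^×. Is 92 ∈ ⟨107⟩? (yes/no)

yes

92 ∈ ⟨107⟩ iff 92^6 ≡ 1 (mod 199), since |⟨107⟩| = 6.
92^6 mod 199 = 1.
Since 1 = 1, 92 lies in the subgroup.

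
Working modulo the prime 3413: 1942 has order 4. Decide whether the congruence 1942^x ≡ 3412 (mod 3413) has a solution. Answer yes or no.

⟨1942⟩ has order 4; its elements mod 3413 are {1, 1471, 1942, 3412}.
3412 is in this set.

yes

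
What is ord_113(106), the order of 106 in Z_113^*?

7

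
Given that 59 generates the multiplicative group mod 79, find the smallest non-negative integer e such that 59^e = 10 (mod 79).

60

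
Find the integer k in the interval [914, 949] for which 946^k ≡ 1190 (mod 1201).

943

Compute 946^914 mod 1201 = 233, then multiply by 946 repeatedly:
  946^914=233  946^915=635  946^916=210  946^917=495  946^918=1081
  946^919=575  946^920=1098  946^921=1044  946^922=402  946^923=776
  946^924=285  946^925=586  946^926=695  946^927=523  946^928=1147
  946^929=559  946^930=374  946^931=710  946^932=301  946^933=109
  946^934=1029  946^935=624  946^936=613  946^937=1016  946^938=336
  946^939=792  946^940=1009  946^941=920  946^942=796  946^943=1190
Found 1190 at exponent 943.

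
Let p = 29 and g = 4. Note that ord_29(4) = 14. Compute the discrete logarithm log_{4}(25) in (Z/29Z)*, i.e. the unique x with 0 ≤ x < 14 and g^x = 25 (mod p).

8

Successive powers of 4 modulo 29:
  4^0=1  4^1=4  4^2=16  4^3=6  4^4=24  4^5=9
  4^6=7  4^7=28  4^8=25
So 4^8 ≡ 25 (mod 29), giving x = 8.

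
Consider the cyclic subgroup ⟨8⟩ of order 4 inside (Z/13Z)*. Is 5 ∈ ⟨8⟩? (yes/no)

yes

5 ∈ ⟨8⟩ iff 5^4 ≡ 1 (mod 13), since |⟨8⟩| = 4.
5^4 mod 13 = 1.
Since 1 = 1, 5 lies in the subgroup.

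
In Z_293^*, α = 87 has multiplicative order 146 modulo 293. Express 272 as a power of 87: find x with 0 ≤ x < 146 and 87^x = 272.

60

Baby-step giant-step with m = ceil(sqrt(146)) = 13.
Baby table (87^j mod 293 for j=0..12):
  0:1  1:87  2:244  3:132  4:57  5:271  6:137  7:199
  8:26  9:211  10:191  11:209  12:17
Giant step factor: 87^(-13) ≡ 21 (mod 293).
Scan 272·21^i mod 293 for i = 0, 1, …:
  i=0: 272   i=1: 145   i=2: 115   i=3: 71
  i=4: 26
Match at i=4, j=8: x = 4·13 + 8 = 60.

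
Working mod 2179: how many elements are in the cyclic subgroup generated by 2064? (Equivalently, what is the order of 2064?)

198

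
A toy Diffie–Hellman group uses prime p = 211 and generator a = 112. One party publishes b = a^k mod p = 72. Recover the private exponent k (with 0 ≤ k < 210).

Baby-step giant-step with m = ceil(sqrt(210)) = 15.
Baby table (112^j mod 211 for j=0..14):
  0:1  1:112  2:95  3:90  4:163  5:110  6:82  7:111
  8:194  9:206  10:73  11:158  12:183  13:29  14:83
Giant step factor: 112^(-15) ≡ 88 (mod 211).
Scan 72·88^i mod 211 for i = 0, 1, …:
  i=0: 72   i=1: 6   i=2: 106   i=3: 44
  i=4: 74   i=5: 182   i=6: 191   i=7: 139
  i=8: 205   i=9: 105   i=10: 167   i=11: 137
  i=12: 29
Match at i=12, j=13: k = 12·15 + 13 = 193.

193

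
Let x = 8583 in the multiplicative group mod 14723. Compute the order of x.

The order of 8583 must divide p − 1 = 14722 = 2 · 17 · 433.
Divisors: 1, 2, 17, 34, 433, 866, 7361, 14722.
Check each in increasing order: 8583^1 ≡ 8583;  8583^2 ≡ 8720;  8583^17 ≡ 2812;  8583^34 ≡ 1093;  8583^433 ≡ 3892;  8583^866 ≡ 12420;  8583^7361 ≡ 14722;  8583^14722 ≡ 1.
Smallest exponent giving 1 is 14722.

14722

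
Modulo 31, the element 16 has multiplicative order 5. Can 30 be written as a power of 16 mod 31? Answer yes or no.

no

30 ∈ ⟨16⟩ iff 30^5 ≡ 1 (mod 31), since |⟨16⟩| = 5.
30^5 mod 31 = 30.
Since 30 ≠ 1, 30 does not lie in the subgroup.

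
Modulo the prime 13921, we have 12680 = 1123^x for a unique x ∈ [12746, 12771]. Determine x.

12769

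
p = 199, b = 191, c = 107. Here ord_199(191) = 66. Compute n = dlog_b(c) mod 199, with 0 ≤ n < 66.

Baby-step giant-step with m = ceil(sqrt(66)) = 9.
Baby table (191^j mod 199 for j=0..8):
  0:1  1:191  2:64  3:85  4:116  5:67  6:61  7:109
  8:123
Giant step factor: 191^(-9) ≡ 181 (mod 199).
Scan 107·181^i mod 199 for i = 0, 1, …:
  i=0: 107   i=1: 64
Match at i=1, j=2: n = 1·9 + 2 = 11.

11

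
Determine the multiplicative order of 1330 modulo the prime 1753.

876

The order of 1330 must divide p − 1 = 1752 = 2^3 · 3 · 73.
Divisors: 1, 2, 3, 4, 6, 8, 12, 24, 73, 146, 219, 292, 438, 584, 876, 1752.
Check each in increasing order: 1330^1 ≡ 1330;  1330^2 ≡ 123;  1330^3 ≡ 561;  1330^4 ≡ 1105;  1330^6 ≡ 934;  1330^8 ≡ 937;  1330^12 ≡ 1115;  1330^24 ≡ 348;  1330^73 ≡ 44;  1330^146 ≡ 183;  1330^219 ≡ 1040;  1330^292 ≡ 182;  1330^438 ≡ 1752;  1330^584 ≡ 1570;  1330^876 ≡ 1.
Smallest exponent giving 1 is 876.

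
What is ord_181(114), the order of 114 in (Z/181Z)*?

15

The order of 114 must divide p − 1 = 180 = 2^2 · 3^2 · 5.
Divisors: 1, 2, 3, 4, 5, 6, 9, 10, 12, 15, 18, 20, 30, 36, 45, 60, 90, 180.
Check each in increasing order: 114^1 ≡ 114;  114^2 ≡ 145;  114^3 ≡ 59;  114^4 ≡ 29;  114^5 ≡ 48;  114^6 ≡ 42;  114^9 ≡ 125;  114^10 ≡ 132;  114^12 ≡ 135;  114^15 ≡ 1.
Smallest exponent giving 1 is 15.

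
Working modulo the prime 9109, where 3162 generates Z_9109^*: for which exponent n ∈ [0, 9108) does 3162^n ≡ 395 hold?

8383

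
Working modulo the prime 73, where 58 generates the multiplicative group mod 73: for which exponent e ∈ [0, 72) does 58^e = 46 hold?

18

Baby-step giant-step with m = ceil(sqrt(72)) = 9.
Baby table (58^j mod 73 for j=0..8):
  0:1  1:58  2:6  3:56  4:36  5:44  6:70  7:45
  8:55
Giant step factor: 58^(-9) ≡ 63 (mod 73).
Scan 46·63^i mod 73 for i = 0, 1, …:
  i=0: 46   i=1: 51   i=2: 1
Match at i=2, j=0: e = 2·9 + 0 = 18.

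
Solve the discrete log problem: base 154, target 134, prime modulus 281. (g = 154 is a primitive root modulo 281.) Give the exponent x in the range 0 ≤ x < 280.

Baby-step giant-step with m = ceil(sqrt(280)) = 17.
Baby table (154^j mod 281 for j=0..16):
  0:1  1:154  2:112  3:107  4:180  5:182  6:209  7:152
  8:85  9:164  10:247  11:103  12:126  13:15  14:62  15:275
  16:200
Giant step factor: 154^(-17) ≡ 258 (mod 281).
Scan 134·258^i mod 281 for i = 0, 1, …:
  i=0: 134   i=1: 9   i=2: 74   i=3: 265
  i=4: 87   i=5: 247
Match at i=5, j=10: x = 5·17 + 10 = 95.

95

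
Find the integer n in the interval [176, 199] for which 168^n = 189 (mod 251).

184

Compute 168^176 mod 251 = 68, then multiply by 168 repeatedly:
  168^176=68  168^177=129  168^178=86  168^179=141  168^180=94
  168^181=230  168^182=237  168^183=158  168^184=189
Found 189 at exponent 184.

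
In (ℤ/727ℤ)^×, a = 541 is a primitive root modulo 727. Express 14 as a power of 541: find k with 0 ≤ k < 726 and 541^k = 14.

160

Baby-step giant-step with m = ceil(sqrt(726)) = 27.
Baby table (541^j mod 727 for j=0..26):
  0:1  1:541  2:427  3:548  4:579  5:629  6:53  7:320
  8:94  9:691  10:153  11:622  12:628  13:239  14:620  15:273
  16:112  17:251  18:569  19:308  20:145  21:656  22:120  23:217
  24:350  25:330  26:415
Giant step factor: 541^(-27) ≡ 585 (mod 727).
Scan 14·585^i mod 727 for i = 0, 1, …:
  i=0: 14   i=1: 193   i=2: 220   i=3: 21
  i=4: 653   i=5: 330
Match at i=5, j=25: k = 5·27 + 25 = 160.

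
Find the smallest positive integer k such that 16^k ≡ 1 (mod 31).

The order of 16 must divide p − 1 = 30 = 2 · 3 · 5.
Divisors: 1, 2, 3, 5, 6, 10, 15, 30.
Check each in increasing order: 16^1 ≡ 16;  16^2 ≡ 8;  16^3 ≡ 4;  16^5 ≡ 1.
Smallest exponent giving 1 is 5.

5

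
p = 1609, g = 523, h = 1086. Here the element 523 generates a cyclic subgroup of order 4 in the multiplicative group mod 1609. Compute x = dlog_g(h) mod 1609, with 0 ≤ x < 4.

3

Successive powers of 523 modulo 1609:
  523^0=1  523^1=523  523^2=1608  523^3=1086
So 523^3 ≡ 1086 (mod 1609), giving x = 3.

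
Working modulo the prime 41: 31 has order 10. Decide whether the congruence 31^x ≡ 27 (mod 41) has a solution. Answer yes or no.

⟨31⟩ has order 10; its elements mod 41 are {1, 4, 10, 16, 18, 23, 25, 31, 37, 40}.
27 is not in this set.

no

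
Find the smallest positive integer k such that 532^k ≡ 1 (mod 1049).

The order of 532 must divide p − 1 = 1048 = 2^3 · 131.
Divisors: 1, 2, 4, 8, 131, 262, 524, 1048.
Check each in increasing order: 532^1 ≡ 532;  532^2 ≡ 843;  532^4 ≡ 476;  532^8 ≡ 1041;  532^131 ≡ 223;  532^262 ≡ 426;  532^524 ≡ 1048;  532^1048 ≡ 1.
Smallest exponent giving 1 is 1048.

1048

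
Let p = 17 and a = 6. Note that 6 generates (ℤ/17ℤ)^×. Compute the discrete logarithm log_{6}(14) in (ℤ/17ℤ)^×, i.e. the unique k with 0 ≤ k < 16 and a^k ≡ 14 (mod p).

7

Successive powers of 6 modulo 17:
  6^0=1  6^1=6  6^2=2  6^3=12  6^4=4  6^5=7
  6^6=8  6^7=14
So 6^7 ≡ 14 (mod 17), giving k = 7.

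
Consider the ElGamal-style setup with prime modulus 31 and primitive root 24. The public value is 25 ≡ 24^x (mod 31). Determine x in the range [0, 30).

10

Successive powers of 24 modulo 31:
  24^0=1  24^1=24  24^2=18  24^3=29  24^4=14  24^5=26
  24^6=4  24^7=3  24^8=10  24^9=23  24^10=25
So 24^10 ≡ 25 (mod 31), giving x = 10.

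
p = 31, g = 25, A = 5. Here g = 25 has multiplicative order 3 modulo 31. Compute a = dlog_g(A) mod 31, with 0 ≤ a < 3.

2

Successive powers of 25 modulo 31:
  25^0=1  25^1=25  25^2=5
So 25^2 ≡ 5 (mod 31), giving a = 2.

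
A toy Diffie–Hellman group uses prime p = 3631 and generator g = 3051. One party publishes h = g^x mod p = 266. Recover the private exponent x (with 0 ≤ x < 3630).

1234

Baby-step giant-step with m = ceil(sqrt(3630)) = 61.
Baby table (3051^j mod 3631 for j=0..60):
  0:1  1:3051  2:2348  3:3416  4:1246  5:3520  6:2653  7:804
  8:2079  9:3303  10:1428  11:3259  12:1531  13:1615  14:98  15:1256
  16:1351  17:716  18:2285  19:15  20:2193  21:2541  22:406  23:535
  24:1966  25:3485  26:1167  27:2137  28:2342  29:3265  30:1682  31:1179
  32:2439  33:1470  34:685  35:2110  36:3478  37:1596  38:225  39:216
  40:1805  41:2459  42:763  43:442  44:1441  45:2981  46:3007  47:2451
  48:1772  49:3444  50:3161  51:275  52:264  53:3013  54:2602  55:1336
  56:2154  57:3375  58:3240  59:1658  60:575
Giant step factor: 3051^(-61) ≡ 2322 (mod 3631).
Scan 266·2322^i mod 3631 for i = 0, 1, …:
  i=0: 266   i=1: 382   i=2: 1040   i=3: 265
  i=4: 1691   i=5: 1391   i=6: 1943   i=7: 1944
  i=8: 635   i=9: 284     …   i=19: 3262
  i=20: 98
Match at i=20, j=14: x = 20·61 + 14 = 1234.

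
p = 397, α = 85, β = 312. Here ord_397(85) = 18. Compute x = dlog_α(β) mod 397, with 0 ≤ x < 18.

10

Successive powers of 85 modulo 397:
  85^0=1  85^1=85  85^2=79  85^3=363  85^4=286  85^5=93
  85^6=362  85^7=201  85^8=14  85^9=396  85^10=312
So 85^10 ≡ 312 (mod 397), giving x = 10.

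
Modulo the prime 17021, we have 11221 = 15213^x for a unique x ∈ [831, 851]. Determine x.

Compute 15213^831 mod 17021 = 10987, then multiply by 15213 repeatedly:
  15213^831=10987  15213^832=16032  15213^833=907  15213^834=11181  15213^835=5700
  15213^836=9126  15213^837=10562  15213^838=1466  15213^839=4748  15213^840=11221
Found 11221 at exponent 840.

840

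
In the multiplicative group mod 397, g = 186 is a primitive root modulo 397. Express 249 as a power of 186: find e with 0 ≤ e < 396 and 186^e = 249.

Baby-step giant-step with m = ceil(sqrt(396)) = 20.
Baby table (186^j mod 397 for j=0..19):
  0:1  1:186  2:57  3:280  4:73  5:80  6:191  7:193
  8:168  9:282  10:48  11:194  12:354  13:339  14:328  15:267
  16:37  17:133  18:124  19:38
Giant step factor: 186^(-20) ≡ 341 (mod 397).
Scan 249·341^i mod 397 for i = 0, 1, …:
  i=0: 249   i=1: 348   i=2: 362   i=3: 372
  i=4: 209   i=5: 206   i=6: 374   i=7: 97
  i=8: 126   i=9: 90     …   i=14: 261
  i=15: 73
Match at i=15, j=4: e = 15·20 + 4 = 304.

304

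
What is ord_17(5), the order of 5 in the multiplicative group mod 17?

16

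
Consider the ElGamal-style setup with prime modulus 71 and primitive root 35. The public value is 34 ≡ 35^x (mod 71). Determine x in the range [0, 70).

55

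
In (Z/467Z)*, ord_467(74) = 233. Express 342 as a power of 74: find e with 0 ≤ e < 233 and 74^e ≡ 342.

135

Baby-step giant-step with m = ceil(sqrt(233)) = 16.
Baby table (74^j mod 467 for j=0..15):
  0:1  1:74  2:339  3:335  4:39  5:84  6:145  7:456
  8:120  9:7  10:51  11:38  12:10  13:273  14:121  15:81
Giant step factor: 74^(-16) ≡ 188 (mod 467).
Scan 342·188^i mod 467 for i = 0, 1, …:
  i=0: 342   i=1: 317   i=2: 287   i=3: 251
  i=4: 21   i=5: 212   i=6: 161   i=7: 380
  i=8: 456
Match at i=8, j=7: e = 8·16 + 7 = 135.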